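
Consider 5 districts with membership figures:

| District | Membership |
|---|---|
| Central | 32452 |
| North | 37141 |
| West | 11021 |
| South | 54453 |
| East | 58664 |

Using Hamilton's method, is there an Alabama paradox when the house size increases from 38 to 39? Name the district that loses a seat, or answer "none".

At 38 seats: Central 6, North 7, West 2, South 11, East 12.
At 39 seats: Central 7, North 7, West 2, South 11, East 12.
No district's allocation decreased.

none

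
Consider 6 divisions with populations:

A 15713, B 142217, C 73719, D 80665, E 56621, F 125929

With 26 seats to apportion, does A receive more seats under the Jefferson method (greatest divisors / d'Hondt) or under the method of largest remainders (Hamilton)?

Jefferson: A 0, B 8, C 4, D 4, E 3, F 7.
Hamilton: A 1, B 7, C 4, D 4, E 3, F 7.
A gets 0 under Jefferson and 1 under Hamilton.

Hamilton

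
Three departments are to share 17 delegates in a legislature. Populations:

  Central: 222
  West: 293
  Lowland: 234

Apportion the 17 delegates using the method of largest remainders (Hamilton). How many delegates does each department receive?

The standard divisor is 749/17 ≈ 44.059.
Standard quotas: Central 5.039, West 6.650, Lowland 5.311.
Lower quotas: Central 5, West 6, Lowland 5 (sum 16, leaving 1 seat).
Remainders in descending order: West 0.650, Lowland 0.311, Central 0.039.
Largest remainder: West receives the extra seat.

Central 5; West 7; Lowland 5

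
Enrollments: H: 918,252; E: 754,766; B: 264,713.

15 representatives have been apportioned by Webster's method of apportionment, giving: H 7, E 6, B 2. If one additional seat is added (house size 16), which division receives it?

Priority for the next seat is population ÷ (current seats + 0.5).
Priorities: H 122433.600, E 116117.846, B 105885.200.
Highest priority: H.

H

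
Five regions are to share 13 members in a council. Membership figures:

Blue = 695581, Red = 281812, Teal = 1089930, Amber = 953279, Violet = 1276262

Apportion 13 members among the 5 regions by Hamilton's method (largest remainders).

Standard divisor: 4296864 ÷ 13 = 330528.
Standard quotas: Blue 2.1045, Red 0.8526, Teal 3.2975, Amber 2.8841, Violet 3.8613.
Lower quotas: Blue 2, Red 0, Teal 3, Amber 2, Violet 3 (sum 10, leaving 3 seats).
Remainders in descending order: Amber 0.8841, Violet 0.8613, Red 0.8526, Teal 0.2975, Blue 0.1045.
Largest remainders: Amber, Violet, Red receive the extra seats.

Blue: 2, Red: 1, Teal: 3, Amber: 3, Violet: 4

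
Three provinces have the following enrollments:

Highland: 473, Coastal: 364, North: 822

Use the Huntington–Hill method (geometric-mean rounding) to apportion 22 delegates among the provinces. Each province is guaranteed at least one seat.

With divisor 76: modified quotas Highland 6.224, Coastal 4.789, North 10.816.
Geometric-mean thresholds: Highland √(6·7)=6.481, Coastal √(4·5)=4.472, North √(10·11)=10.488.
Each quota rounded against its threshold gives Highland 6, Coastal 5, North 11 (total 22).

Highland: 6, Coastal: 5, North: 11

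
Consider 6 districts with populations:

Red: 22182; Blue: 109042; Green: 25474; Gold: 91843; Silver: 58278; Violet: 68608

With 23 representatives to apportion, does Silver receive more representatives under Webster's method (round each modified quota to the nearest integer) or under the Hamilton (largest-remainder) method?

Hamilton

Webster: Red 1, Blue 7, Green 2, Gold 6, Silver 3, Violet 4.
Hamilton: Red 1, Blue 7, Green 1, Gold 6, Silver 4, Violet 4.
Silver gets 3 under Webster and 4 under Hamilton.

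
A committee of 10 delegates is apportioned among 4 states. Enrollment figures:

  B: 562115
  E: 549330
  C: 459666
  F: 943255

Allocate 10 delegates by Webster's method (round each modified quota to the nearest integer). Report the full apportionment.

B=2, E=2, C=2, F=4

Standard divisor 2514366/10 ≈ 251436.6; standard quotas: B 2.236, E 2.185, C 1.828, F 3.751.
Rounding to the nearest integer gives B 2, E 2, C 2, F 4 — total 10, matching the house size, so no adjustment is needed.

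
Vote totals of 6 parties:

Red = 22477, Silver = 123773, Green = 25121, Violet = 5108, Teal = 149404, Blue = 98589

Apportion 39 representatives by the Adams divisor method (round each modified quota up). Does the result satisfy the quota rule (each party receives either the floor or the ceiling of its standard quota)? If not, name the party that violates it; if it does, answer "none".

none

Standard quotas: Red 2.065, Silver 11.372, Green 2.308, Violet 0.469, Teal 13.727, Blue 9.058.
Adams allocation: Red 2, Silver 11, Green 3, Violet 1, Teal 13, Blue 9.
Every allocation lies between the lower and upper quota.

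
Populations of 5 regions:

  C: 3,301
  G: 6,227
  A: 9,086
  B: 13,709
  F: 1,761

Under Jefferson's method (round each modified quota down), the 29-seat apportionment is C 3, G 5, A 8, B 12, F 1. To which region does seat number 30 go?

B

Priority for the next seat is population ÷ (current seats + 1).
Priorities: C 825.250, G 1037.833, A 1009.556, B 1054.538, F 880.500.
Highest priority: B.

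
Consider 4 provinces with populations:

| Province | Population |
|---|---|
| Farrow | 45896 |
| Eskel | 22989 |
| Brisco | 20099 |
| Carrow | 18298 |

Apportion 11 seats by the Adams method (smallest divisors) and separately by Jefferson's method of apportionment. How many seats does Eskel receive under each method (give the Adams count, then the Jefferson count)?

Adams: Farrow 4, Eskel 3, Brisco 2, Carrow 2.
Jefferson: Farrow 5, Eskel 2, Brisco 2, Carrow 2.
Eskel gets 3 under Adams and 2 under Jefferson.

3 and 2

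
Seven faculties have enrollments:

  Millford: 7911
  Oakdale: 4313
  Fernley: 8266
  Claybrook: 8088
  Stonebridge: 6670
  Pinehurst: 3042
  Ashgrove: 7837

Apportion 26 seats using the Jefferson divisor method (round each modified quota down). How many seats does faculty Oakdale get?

Standard divisor 46127/26 ≈ 1774.115; standard quotas: Millford 4.459, Oakdale 2.431, Fernley 4.659, Claybrook 4.559, Stonebridge 3.760, Pinehurst 1.715, Ashgrove 4.417.
Rounding down gives 4, 2, 4, 4, 3, 1, 4 = 22 seats, so the divisor must be adjusted.
With modified divisor 1575: modified quotas Millford 5.023, Oakdale 2.738, Fernley 5.248, Claybrook 5.135, Stonebridge 4.235, Pinehurst 1.931, Ashgrove 4.976.
Rounding down: Millford 5, Oakdale 2, Fernley 5, Claybrook 5, Stonebridge 4, Pinehurst 1, Ashgrove 4 (total 26).
Oakdale receives 2.

2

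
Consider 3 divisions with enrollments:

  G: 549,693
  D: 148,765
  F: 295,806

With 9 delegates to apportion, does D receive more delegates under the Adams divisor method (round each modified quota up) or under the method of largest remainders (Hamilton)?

Adams

Adams: G 4, D 2, F 3.
Hamilton: G 5, D 1, F 3.
D gets 2 under Adams and 1 under Hamilton.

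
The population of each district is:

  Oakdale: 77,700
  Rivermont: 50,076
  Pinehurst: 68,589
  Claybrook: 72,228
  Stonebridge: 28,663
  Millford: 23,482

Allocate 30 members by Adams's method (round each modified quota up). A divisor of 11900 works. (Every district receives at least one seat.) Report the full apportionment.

With modified divisor 11900: modified quotas Oakdale 6.529, Rivermont 4.208, Pinehurst 5.764, Claybrook 6.070, Stonebridge 2.409, Millford 1.973.
Rounding up: Oakdale 7, Rivermont 5, Pinehurst 6, Claybrook 7, Stonebridge 3, Millford 2 (total 30).

Oakdale 7, Rivermont 5, Pinehurst 6, Claybrook 7, Stonebridge 3, Millford 2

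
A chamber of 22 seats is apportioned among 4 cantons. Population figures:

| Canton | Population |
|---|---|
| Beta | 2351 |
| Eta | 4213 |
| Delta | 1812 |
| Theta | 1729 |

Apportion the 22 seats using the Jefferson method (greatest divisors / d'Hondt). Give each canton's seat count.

Standard divisor 10105/22 ≈ 459.318; standard quotas: Beta 5.118, Eta 9.172, Delta 3.945, Theta 3.764.
Rounding down gives 5, 9, 3, 3 = 20 seats, so the divisor must be adjusted.
With modified divisor 430: modified quotas Beta 5.467, Eta 9.798, Delta 4.214, Theta 4.021.
Rounding down: Beta 5, Eta 9, Delta 4, Theta 4 (total 22).

Beta=5, Eta=9, Delta=4, Theta=4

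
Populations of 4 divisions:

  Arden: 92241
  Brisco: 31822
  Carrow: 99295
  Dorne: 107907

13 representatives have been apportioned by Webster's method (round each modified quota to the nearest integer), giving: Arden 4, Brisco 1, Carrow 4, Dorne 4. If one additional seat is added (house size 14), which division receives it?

Dorne

Priority for the next seat is population ÷ (current seats + 0.5).
Priorities: Arden 20498.000, Brisco 21214.667, Carrow 22065.556, Dorne 23979.333.
Highest priority: Dorne.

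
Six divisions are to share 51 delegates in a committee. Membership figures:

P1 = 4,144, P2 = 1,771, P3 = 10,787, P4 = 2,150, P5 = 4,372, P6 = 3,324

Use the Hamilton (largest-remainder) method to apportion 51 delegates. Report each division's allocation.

Total 26548; standard divisor 26548/51 ≈ 520.549.
Standard quotas: P1 7.9608, P2 3.4022, P3 20.7224, P4 4.1303, P5 8.3988, P6 6.3856.
Lower quotas: P1 7, P2 3, P3 20, P4 4, P5 8, P6 6 (sum 48, leaving 3 seats).
Remainders in descending order: P1 0.9608, P3 0.7224, P2 0.4022, P5 0.3988, P6 0.3856, P4 0.1303.
Largest remainders: P1, P3, P2 receive the extra seats.

P1 8, P2 4, P3 21, P4 4, P5 8, P6 6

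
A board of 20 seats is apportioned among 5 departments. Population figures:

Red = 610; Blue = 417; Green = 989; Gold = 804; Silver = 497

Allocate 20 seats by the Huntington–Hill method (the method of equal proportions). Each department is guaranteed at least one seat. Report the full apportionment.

With divisor 173: modified quotas Red 3.526, Blue 2.410, Green 5.717, Gold 4.647, Silver 2.873.
Geometric-mean thresholds: Red √(3·4)=3.464, Blue √(2·3)=2.449, Green √(5·6)=5.477, Gold √(4·5)=4.472, Silver √(2·3)=2.449.
Each quota rounded against its threshold gives Red 4, Blue 2, Green 6, Gold 5, Silver 3 (total 20).

Red=4, Blue=2, Green=6, Gold=5, Silver=3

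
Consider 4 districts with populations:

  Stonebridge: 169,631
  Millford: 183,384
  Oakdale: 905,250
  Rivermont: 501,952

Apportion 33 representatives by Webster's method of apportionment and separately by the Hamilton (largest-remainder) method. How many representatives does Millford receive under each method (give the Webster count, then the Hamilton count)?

3 and 4

Webster: Stonebridge 3, Millford 3, Oakdale 17, Rivermont 10.
Hamilton: Stonebridge 3, Millford 4, Oakdale 17, Rivermont 9.
Millford gets 3 under Webster and 4 under Hamilton.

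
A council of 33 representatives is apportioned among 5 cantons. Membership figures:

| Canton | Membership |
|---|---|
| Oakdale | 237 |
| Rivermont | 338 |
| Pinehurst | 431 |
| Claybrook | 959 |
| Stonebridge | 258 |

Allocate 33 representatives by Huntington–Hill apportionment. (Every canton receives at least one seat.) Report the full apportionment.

Oakdale=4; Rivermont=5; Pinehurst=6; Claybrook=14; Stonebridge=4

With divisor 67: modified quotas Oakdale 3.537, Rivermont 5.045, Pinehurst 6.433, Claybrook 14.313, Stonebridge 3.851.
Geometric-mean thresholds: Oakdale √(3·4)=3.464, Rivermont √(5·6)=5.477, Pinehurst √(6·7)=6.481, Claybrook √(14·15)=14.491, Stonebridge √(3·4)=3.464.
Each quota rounded against its threshold gives Oakdale 4, Rivermont 5, Pinehurst 6, Claybrook 14, Stonebridge 4 (total 33).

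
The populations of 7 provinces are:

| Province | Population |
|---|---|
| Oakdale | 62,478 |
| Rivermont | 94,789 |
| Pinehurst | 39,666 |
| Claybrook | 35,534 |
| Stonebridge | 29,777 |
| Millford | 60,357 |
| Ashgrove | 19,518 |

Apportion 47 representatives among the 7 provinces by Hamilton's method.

Standard divisor: 342119 ÷ 47 ≈ 7279.128.
Standard quotas: Oakdale 8.5832, Rivermont 13.0220, Pinehurst 5.4493, Claybrook 4.8816, Stonebridge 4.0907, Millford 8.2918, Ashgrove 2.6814.
Lower quotas: Oakdale 8, Rivermont 13, Pinehurst 5, Claybrook 4, Stonebridge 4, Millford 8, Ashgrove 2 (sum 44, leaving 3 seats).
Remainders in descending order: Claybrook 0.8816, Ashgrove 0.6814, Oakdale 0.5832, Pinehurst 0.4493, Millford 0.2918, Stonebridge 0.0907, Rivermont 0.0220.
The surplus seats go to Claybrook, Ashgrove, Oakdale.

Oakdale: 9, Rivermont: 13, Pinehurst: 5, Claybrook: 5, Stonebridge: 4, Millford: 8, Ashgrove: 3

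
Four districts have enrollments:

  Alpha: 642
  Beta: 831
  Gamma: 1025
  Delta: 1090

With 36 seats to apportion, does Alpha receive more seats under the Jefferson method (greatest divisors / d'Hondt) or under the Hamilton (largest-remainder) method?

Hamilton

Jefferson: Alpha 6, Beta 8, Gamma 11, Delta 11.
Hamilton: Alpha 7, Beta 8, Gamma 10, Delta 11.
Alpha gets 6 under Jefferson and 7 under Hamilton.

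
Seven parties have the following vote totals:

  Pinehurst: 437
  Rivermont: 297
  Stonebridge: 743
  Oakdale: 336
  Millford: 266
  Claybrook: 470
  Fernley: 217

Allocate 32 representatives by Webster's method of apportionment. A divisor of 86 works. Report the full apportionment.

Pinehurst=5, Rivermont=3, Stonebridge=9, Oakdale=4, Millford=3, Claybrook=5, Fernley=3

With modified divisor 86: modified quotas Pinehurst 5.081, Rivermont 3.453, Stonebridge 8.640, Oakdale 3.907, Millford 3.093, Claybrook 5.465, Fernley 2.523.
Rounding to the nearest integer: Pinehurst 5, Rivermont 3, Stonebridge 9, Oakdale 4, Millford 3, Claybrook 5, Fernley 3 (total 32).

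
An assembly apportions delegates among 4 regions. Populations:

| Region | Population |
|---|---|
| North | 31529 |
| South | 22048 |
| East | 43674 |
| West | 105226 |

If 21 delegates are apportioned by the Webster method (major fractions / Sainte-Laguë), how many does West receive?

Standard divisor 202477/21 ≈ 9641.762; standard quotas: North 3.270, South 2.287, East 4.530, West 10.914.
Rounding to the nearest integer gives North 3, South 2, East 5, West 11 — total 21, matching the house size, so no adjustment is needed.
West receives 11.

11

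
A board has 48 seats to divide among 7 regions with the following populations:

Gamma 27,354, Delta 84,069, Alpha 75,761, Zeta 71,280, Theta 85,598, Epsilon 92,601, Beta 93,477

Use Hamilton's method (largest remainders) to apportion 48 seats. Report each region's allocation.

Gamma: 3, Delta: 8, Alpha: 7, Zeta: 6, Theta: 8, Epsilon: 8, Beta: 8

Total 530140; standard divisor 530140/48 ≈ 11044.583.
Standard quotas: Gamma 2.4767, Delta 7.6118, Alpha 6.8596, Zeta 6.4538, Theta 7.7502, Epsilon 8.3843, Beta 8.4636.
Lower quotas: Gamma 2, Delta 7, Alpha 6, Zeta 6, Theta 7, Epsilon 8, Beta 8 (sum 44, leaving 4 seats).
Remainders in descending order: Alpha 0.8596, Theta 0.7502, Delta 0.6118, Gamma 0.4767, Beta 0.4636, Zeta 0.4538, Epsilon 0.3843.
The surplus seats go to Alpha, Theta, Delta, Gamma.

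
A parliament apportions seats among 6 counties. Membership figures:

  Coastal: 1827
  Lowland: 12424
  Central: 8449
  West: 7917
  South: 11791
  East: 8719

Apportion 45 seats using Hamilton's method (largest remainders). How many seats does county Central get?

7

Standard divisor: 51127 ÷ 45 ≈ 1136.156.
Standard quotas: Coastal 1.6081, Lowland 10.9351, Central 7.4365, West 6.9682, South 10.3780, East 7.6741.
Lower quotas: Coastal 1, Lowland 10, Central 7, West 6, South 10, East 7 (sum 41, leaving 4 seats).
Remainders in descending order: West 0.9682, Lowland 0.9351, East 0.6741, Coastal 0.6081, Central 0.4365, South 0.3780.
Largest remainders: West, Lowland, East, Coastal receive the extra seats.
Central receives 7.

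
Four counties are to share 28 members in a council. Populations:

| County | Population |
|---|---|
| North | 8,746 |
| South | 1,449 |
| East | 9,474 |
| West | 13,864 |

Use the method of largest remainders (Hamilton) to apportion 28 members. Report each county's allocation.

Total 33533; standard divisor 33533/28 ≈ 1197.607.
Standard quotas: North 7.3029, South 1.2099, East 7.9108, West 11.5764.
Lower quotas: North 7, South 1, East 7, West 11 (sum 26, leaving 2 seats).
Remainders in descending order: East 0.9108, West 0.5764, North 0.3029, South 0.2099.
The surplus seats go to East, West.

North 7, South 1, East 8, West 12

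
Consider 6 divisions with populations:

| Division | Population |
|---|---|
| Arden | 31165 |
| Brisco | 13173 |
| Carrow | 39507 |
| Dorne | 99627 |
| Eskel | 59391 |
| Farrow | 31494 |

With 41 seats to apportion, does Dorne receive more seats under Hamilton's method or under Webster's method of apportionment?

Hamilton: Arden 4, Brisco 2, Carrow 6, Dorne 15, Eskel 9, Farrow 5.
Webster: Arden 5, Brisco 2, Carrow 6, Dorne 14, Eskel 9, Farrow 5.
Dorne gets 15 under Hamilton and 14 under Webster.

Hamilton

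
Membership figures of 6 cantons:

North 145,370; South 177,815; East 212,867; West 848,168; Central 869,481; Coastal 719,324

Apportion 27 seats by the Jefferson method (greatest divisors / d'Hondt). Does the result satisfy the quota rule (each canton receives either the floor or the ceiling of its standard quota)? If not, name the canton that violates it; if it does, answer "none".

none

Standard quotas: North 1.320, South 1.615, East 1.933, West 7.703, Central 7.896, Coastal 6.533.
Jefferson allocation: North 1, South 1, East 2, West 8, Central 8, Coastal 7.
Every allocation lies between the lower and upper quota.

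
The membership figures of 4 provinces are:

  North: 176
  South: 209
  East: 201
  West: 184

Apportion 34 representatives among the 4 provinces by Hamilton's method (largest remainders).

Standard divisor: 770 ÷ 34 ≈ 22.647.
Standard quotas: North 7.771, South 9.229, East 8.875, West 8.125.
Lower quotas: North 7, South 9, East 8, West 8 (sum 32, leaving 2 seats).
Remainders in descending order: East 0.875, North 0.771, South 0.229, West 0.125.
Largest remainders: East, North receive the extra seats.

North=8, South=9, East=9, West=8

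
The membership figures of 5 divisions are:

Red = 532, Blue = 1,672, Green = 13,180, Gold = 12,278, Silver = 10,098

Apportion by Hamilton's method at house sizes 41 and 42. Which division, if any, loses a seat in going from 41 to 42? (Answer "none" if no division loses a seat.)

Red

At 41 seats: Red 1, Blue 2, Green 14, Gold 13, Silver 11.
At 42 seats: Red 0, Blue 2, Green 15, Gold 14, Silver 11.
Red drops from 1 to 0.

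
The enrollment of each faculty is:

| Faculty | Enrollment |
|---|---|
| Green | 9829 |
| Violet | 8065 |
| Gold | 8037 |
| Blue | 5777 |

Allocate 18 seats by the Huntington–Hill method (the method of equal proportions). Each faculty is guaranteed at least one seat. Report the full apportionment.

With divisor 1796: modified quotas Green 5.473, Violet 4.491, Gold 4.475, Blue 3.217.
Geometric-mean thresholds: Green √(5·6)=5.477, Violet √(4·5)=4.472, Gold √(4·5)=4.472, Blue √(3·4)=3.464.
Each quota rounded against its threshold gives Green 5, Violet 5, Gold 5, Blue 3 (total 18).

Green 5; Violet 5; Gold 5; Blue 3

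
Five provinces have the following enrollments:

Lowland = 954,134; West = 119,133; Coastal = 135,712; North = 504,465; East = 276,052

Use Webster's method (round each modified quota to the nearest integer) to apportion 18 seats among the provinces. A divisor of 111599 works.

Lowland=9, West=1, Coastal=1, North=5, East=2

With modified divisor 111599: modified quotas Lowland 8.550, West 1.068, Coastal 1.216, North 4.520, East 2.474.
Rounding to the nearest integer: Lowland 9, West 1, Coastal 1, North 5, East 2 (total 18).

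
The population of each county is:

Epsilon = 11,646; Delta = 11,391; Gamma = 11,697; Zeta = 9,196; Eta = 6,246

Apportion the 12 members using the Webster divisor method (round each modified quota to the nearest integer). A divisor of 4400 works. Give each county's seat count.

With modified divisor 4400: modified quotas Epsilon 2.647, Delta 2.589, Gamma 2.658, Zeta 2.090, Eta 1.420.
Rounding to the nearest integer: Epsilon 3, Delta 3, Gamma 3, Zeta 2, Eta 1 (total 12).

Epsilon 3, Delta 3, Gamma 3, Zeta 2, Eta 1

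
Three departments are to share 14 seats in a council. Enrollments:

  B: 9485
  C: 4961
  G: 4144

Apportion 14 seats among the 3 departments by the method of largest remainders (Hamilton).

B: 7; C: 4; G: 3

Total 18590; standard divisor 18590/14 ≈ 1327.857.
Standard quotas: B 7.1431, C 3.7361, G 3.1208.
Lower quotas: B 7, C 3, G 3 (sum 13, leaving 1 seat).
Remainders in descending order: C 0.7361, B 0.1431, G 0.1208.
Largest remainder: C receives the extra seat.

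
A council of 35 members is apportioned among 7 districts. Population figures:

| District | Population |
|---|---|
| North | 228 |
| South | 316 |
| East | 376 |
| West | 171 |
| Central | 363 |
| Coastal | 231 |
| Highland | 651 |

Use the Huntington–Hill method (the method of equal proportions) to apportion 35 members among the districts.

With divisor 68: modified quotas North 3.353, South 4.647, East 5.529, West 2.515, Central 5.338, Coastal 3.397, Highland 9.574.
Geometric-mean thresholds: North √(3·4)=3.464, South √(4·5)=4.472, East √(5·6)=5.477, West √(2·3)=2.449, Central √(5·6)=5.477, Coastal √(3·4)=3.464, Highland √(9·10)=9.487.
Each quota rounded against its threshold gives North 3, South 5, East 6, West 3, Central 5, Coastal 3, Highland 10 (total 35).

North=3, South=5, East=6, West=3, Central=5, Coastal=3, Highland=10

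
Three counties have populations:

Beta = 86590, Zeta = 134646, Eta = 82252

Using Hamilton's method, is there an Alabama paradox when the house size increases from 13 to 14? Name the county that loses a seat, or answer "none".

At 13 seats: Beta 4, Zeta 6, Eta 3.
At 14 seats: Beta 4, Zeta 6, Eta 4.
No county's allocation decreased.

none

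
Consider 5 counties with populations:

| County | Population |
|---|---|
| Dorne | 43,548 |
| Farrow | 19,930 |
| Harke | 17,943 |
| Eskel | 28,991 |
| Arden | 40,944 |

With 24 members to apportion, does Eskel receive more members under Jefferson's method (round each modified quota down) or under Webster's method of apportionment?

Webster

Jefferson: Dorne 7, Farrow 3, Harke 3, Eskel 4, Arden 7.
Webster: Dorne 7, Farrow 3, Harke 3, Eskel 5, Arden 6.
Eskel gets 4 under Jefferson and 5 under Webster.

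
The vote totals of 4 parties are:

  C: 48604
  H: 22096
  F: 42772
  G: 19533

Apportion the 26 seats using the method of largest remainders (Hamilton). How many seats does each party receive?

Total 133005; standard divisor 133005/26 ≈ 5115.577.
Standard quotas: C 9.5012, H 4.3194, F 8.3611, G 3.8183.
Lower quotas: C 9, H 4, F 8, G 3 (sum 24, leaving 2 seats).
Remainders in descending order: G 0.8183, C 0.5012, F 0.3611, H 0.3194.
The surplus seats go to G, C.

C 10; H 4; F 8; G 4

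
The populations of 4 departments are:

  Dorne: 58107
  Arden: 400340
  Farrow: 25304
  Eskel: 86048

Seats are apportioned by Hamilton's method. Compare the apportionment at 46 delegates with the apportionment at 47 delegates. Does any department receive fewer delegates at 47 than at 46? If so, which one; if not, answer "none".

At 46 seats: Dorne 5, Arden 32, Farrow 2, Eskel 7.
At 47 seats: Dorne 5, Arden 33, Farrow 2, Eskel 7.
No department's allocation decreased.

none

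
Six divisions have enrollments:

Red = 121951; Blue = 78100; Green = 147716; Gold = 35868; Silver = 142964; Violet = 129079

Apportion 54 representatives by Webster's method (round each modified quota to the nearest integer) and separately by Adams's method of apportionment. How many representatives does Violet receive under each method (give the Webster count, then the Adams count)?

Webster: Red 10, Blue 6, Green 12, Gold 3, Silver 12, Violet 11.
Adams: Red 10, Blue 7, Green 12, Gold 3, Silver 12, Violet 10.
Violet gets 11 under Webster and 10 under Adams.

11 and 10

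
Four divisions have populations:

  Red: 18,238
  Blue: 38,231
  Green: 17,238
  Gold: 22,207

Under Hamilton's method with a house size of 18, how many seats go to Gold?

4

Standard divisor: 95914 ÷ 18 ≈ 5328.556.
Standard quotas: Red 3.4227, Blue 7.1747, Green 3.2350, Gold 4.1675.
Lower quotas: Red 3, Blue 7, Green 3, Gold 4 (sum 17, leaving 1 seat).
Remainders in descending order: Red 0.4227, Green 0.2350, Blue 0.1747, Gold 0.1675.
The surplus seat goes to Red.
Gold receives 4.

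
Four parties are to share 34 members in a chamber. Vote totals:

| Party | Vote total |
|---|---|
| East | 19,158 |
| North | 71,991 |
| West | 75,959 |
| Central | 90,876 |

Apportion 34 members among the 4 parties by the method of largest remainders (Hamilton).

The standard divisor is 257984/34 ≈ 7587.765.
Standard quotas: East 2.5249, North 9.4878, West 10.0107, Central 11.9766.
Lower quotas: East 2, North 9, West 10, Central 11 (sum 32, leaving 2 seats).
Remainders in descending order: Central 0.9766, East 0.5249, North 0.4878, West 0.0107.
The surplus seats go to Central, East.

East 3, North 9, West 10, Central 12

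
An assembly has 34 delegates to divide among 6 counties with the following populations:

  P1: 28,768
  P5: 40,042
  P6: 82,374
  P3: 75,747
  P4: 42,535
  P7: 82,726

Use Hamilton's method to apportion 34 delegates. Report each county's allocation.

The standard divisor is 352192/34 ≈ 10358.588.
Standard quotas: P1 2.7772, P5 3.8656, P6 7.9522, P3 7.3125, P4 4.1063, P7 7.9862.
Lower quotas: P1 2, P5 3, P6 7, P3 7, P4 4, P7 7 (sum 30, leaving 4 seats).
Remainders in descending order: P7 0.9862, P6 0.9522, P5 0.8656, P1 0.7772, P3 0.3125, P4 0.1063.
Largest remainders: P7, P6, P5, P1 receive the extra seats.

P1 3; P5 4; P6 8; P3 7; P4 4; P7 8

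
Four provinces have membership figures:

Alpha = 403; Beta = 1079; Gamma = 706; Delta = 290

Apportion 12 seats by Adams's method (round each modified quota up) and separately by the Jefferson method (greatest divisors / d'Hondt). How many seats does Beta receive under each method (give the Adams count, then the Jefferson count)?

5 and 6

Adams: Alpha 2, Beta 5, Gamma 3, Delta 2.
Jefferson: Alpha 2, Beta 6, Gamma 3, Delta 1.
Beta gets 5 under Adams and 6 under Jefferson.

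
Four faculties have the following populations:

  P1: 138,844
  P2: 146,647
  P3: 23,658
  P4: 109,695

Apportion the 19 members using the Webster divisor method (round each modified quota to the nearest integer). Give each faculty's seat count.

Standard divisor 418844/19 ≈ 22044.421; standard quotas: P1 6.298, P2 6.652, P3 1.073, P4 4.976.
Rounding to the nearest integer gives P1 6, P2 7, P3 1, P4 5 — total 19, matching the house size, so no adjustment is needed.

P1 6; P2 7; P3 1; P4 5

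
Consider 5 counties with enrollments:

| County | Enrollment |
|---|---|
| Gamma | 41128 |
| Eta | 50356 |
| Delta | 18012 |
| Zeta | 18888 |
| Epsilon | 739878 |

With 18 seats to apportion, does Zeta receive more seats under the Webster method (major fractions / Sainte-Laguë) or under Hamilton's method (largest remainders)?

Webster: Gamma 1, Eta 1, Delta 0, Zeta 0, Epsilon 16.
Hamilton: Gamma 1, Eta 1, Delta 0, Zeta 1, Epsilon 15.
Zeta gets 0 under Webster and 1 under Hamilton.

Hamilton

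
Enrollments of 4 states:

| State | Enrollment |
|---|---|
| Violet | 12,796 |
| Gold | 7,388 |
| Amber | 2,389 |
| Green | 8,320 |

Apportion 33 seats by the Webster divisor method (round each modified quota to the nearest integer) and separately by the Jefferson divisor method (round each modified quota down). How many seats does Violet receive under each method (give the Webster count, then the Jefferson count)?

13 and 14

Webster: Violet 13, Gold 8, Amber 3, Green 9.
Jefferson: Violet 14, Gold 8, Amber 2, Green 9.
Violet gets 13 under Webster and 14 under Jefferson.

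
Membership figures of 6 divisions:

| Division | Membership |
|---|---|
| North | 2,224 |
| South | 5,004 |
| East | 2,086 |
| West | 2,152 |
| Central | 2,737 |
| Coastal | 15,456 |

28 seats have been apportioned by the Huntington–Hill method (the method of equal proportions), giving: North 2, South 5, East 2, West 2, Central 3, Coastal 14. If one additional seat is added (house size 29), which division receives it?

Priority for the next seat is population ÷ (√(s·(s+1))).
Priorities: North 907.944, South 913.601, East 851.606, West 878.550, Central 790.104, Coastal 1066.565.
Highest priority: Coastal.

Coastal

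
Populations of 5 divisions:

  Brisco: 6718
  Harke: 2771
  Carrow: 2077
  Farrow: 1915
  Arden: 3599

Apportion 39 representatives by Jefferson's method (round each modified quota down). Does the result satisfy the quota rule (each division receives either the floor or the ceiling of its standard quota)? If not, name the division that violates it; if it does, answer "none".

Standard quotas: Brisco 15.340, Harke 6.327, Carrow 4.743, Farrow 4.373, Arden 8.218.
Jefferson allocation: Brisco 16, Harke 6, Carrow 5, Farrow 4, Arden 8.
Every allocation lies between the lower and upper quota.

none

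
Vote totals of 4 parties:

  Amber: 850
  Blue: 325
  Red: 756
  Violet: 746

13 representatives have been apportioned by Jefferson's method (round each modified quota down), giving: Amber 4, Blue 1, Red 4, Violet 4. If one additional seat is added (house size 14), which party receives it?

Priority for the next seat is population ÷ (current seats + 1).
Priorities: Amber 170.000, Blue 162.500, Red 151.200, Violet 149.200.
Highest priority: Amber.

Amber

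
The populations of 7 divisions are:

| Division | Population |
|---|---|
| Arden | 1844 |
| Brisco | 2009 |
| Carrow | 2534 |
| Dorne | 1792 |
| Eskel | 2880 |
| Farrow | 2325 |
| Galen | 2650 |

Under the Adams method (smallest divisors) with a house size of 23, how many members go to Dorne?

Standard divisor 16034/23 ≈ 697.13; standard quotas: Arden 2.645, Brisco 2.882, Carrow 3.635, Dorne 2.571, Eskel 4.131, Farrow 3.335, Galen 3.801.
Rounding up gives 3, 3, 4, 3, 5, 4, 4 = 26 seats, so the divisor must be adjusted.
With modified divisor 860: modified quotas Arden 2.144, Brisco 2.336, Carrow 2.947, Dorne 2.084, Eskel 3.349, Farrow 2.703, Galen 3.081.
Rounding up: Arden 3, Brisco 3, Carrow 3, Dorne 3, Eskel 4, Farrow 3, Galen 4 (total 23).
Dorne receives 3.

3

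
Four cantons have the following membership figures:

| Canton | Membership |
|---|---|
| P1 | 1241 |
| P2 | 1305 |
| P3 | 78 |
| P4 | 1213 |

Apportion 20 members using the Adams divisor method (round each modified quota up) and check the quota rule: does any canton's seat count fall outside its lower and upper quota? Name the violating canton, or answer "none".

none

Standard quotas: P1 6.469, P2 6.802, P3 0.407, P4 6.323.
Adams allocation: P1 6, P2 7, P3 1, P4 6.
Every allocation lies between the lower and upper quota.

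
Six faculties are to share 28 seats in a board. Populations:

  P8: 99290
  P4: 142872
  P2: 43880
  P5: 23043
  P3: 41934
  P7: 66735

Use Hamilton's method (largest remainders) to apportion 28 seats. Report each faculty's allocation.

Standard divisor: 417754 ÷ 28 ≈ 14919.786.
Standard quotas: P8 6.6549, P4 9.5760, P2 2.9411, P5 1.5445, P3 2.8106, P7 4.4729.
Lower quotas: P8 6, P4 9, P2 2, P5 1, P3 2, P7 4 (sum 24, leaving 4 seats).
Remainders in descending order: P2 0.9411, P3 0.8106, P8 0.6549, P4 0.5760, P5 0.5445, P7 0.4729.
The surplus seats go to P2, P3, P8, P4.

P8 7; P4 10; P2 3; P5 1; P3 3; P7 4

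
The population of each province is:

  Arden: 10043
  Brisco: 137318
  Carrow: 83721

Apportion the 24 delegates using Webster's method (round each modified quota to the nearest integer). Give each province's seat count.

Standard divisor 231082/24 ≈ 9628.417; standard quotas: Arden 1.043, Brisco 14.262, Carrow 8.695.
Rounding to the nearest integer gives Arden 1, Brisco 14, Carrow 9 — total 24, matching the house size, so no adjustment is needed.

Arden: 1; Brisco: 14; Carrow: 9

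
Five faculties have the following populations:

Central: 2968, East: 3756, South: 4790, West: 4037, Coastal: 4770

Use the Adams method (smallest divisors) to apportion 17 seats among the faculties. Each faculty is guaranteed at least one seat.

Central: 3; East: 3; South: 4; West: 3; Coastal: 4

Standard divisor 20321/17 ≈ 1195.353; standard quotas: Central 2.483, East 3.142, South 4.007, West 3.377, Coastal 3.990.
Rounding up gives 3, 4, 5, 4, 4 = 20 seats, so the divisor must be adjusted.
With modified divisor 1400: modified quotas Central 2.120, East 2.683, South 3.421, West 2.884, Coastal 3.407.
Rounding up: Central 3, East 3, South 4, West 3, Coastal 4 (total 17).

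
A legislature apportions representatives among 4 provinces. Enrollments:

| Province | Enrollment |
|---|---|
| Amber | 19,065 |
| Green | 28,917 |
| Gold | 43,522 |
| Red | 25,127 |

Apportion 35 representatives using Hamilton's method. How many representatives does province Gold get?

Standard divisor: 116631 ÷ 35 ≈ 3332.314.
Standard quotas: Amber 5.7212, Green 8.6778, Gold 13.0606, Red 7.5404.
Lower quotas: Amber 5, Green 8, Gold 13, Red 7 (sum 33, leaving 2 seats).
Remainders in descending order: Amber 0.7212, Green 0.6778, Red 0.5404, Gold 0.0606.
The surplus seats go to Amber, Green.
Gold receives 13.

13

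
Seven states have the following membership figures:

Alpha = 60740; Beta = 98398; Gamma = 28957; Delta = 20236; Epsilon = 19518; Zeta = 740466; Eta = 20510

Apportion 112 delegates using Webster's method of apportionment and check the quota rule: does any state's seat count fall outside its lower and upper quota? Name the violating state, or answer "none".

Standard quotas: Alpha 6.880, Beta 11.145, Gamma 3.280, Delta 2.292, Epsilon 2.211, Zeta 83.869, Eta 2.323.
Webster allocation: Alpha 7, Beta 11, Gamma 3, Delta 2, Epsilon 2, Zeta 85, Eta 2.
Zeta has quota 83.869 (lower 83, upper 84) but receives 85 — outside the quota interval.

Zeta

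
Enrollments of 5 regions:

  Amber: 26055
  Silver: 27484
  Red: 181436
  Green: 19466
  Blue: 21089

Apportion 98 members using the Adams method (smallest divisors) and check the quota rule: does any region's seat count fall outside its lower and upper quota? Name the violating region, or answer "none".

Standard quotas: Amber 9.267, Silver 9.775, Red 64.533, Green 6.924, Blue 7.501.
Adams allocation: Amber 10, Silver 10, Red 63, Green 7, Blue 8.
Red has quota 64.533 (lower 64, upper 65) but receives 63 — outside the quota interval.

Red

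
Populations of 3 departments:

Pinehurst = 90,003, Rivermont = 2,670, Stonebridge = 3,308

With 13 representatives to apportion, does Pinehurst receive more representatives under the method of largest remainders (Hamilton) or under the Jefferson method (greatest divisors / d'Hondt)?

Hamilton: Pinehurst 12, Rivermont 0, Stonebridge 1.
Jefferson: Pinehurst 13, Rivermont 0, Stonebridge 0.
Pinehurst gets 12 under Hamilton and 13 under Jefferson.

Jefferson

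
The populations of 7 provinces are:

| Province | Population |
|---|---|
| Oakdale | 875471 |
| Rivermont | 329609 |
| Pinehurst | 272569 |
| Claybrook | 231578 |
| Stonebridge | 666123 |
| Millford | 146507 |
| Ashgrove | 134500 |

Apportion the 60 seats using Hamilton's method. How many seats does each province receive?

Oakdale: 20, Rivermont: 8, Pinehurst: 6, Claybrook: 5, Stonebridge: 15, Millford: 3, Ashgrove: 3

The standard divisor is 2656357/60 ≈ 44272.617.
Standard quotas: Oakdale 19.7745, Rivermont 7.4450, Pinehurst 6.1566, Claybrook 5.2307, Stonebridge 15.0459, Millford 3.3092, Ashgrove 3.0380.
Lower quotas: Oakdale 19, Rivermont 7, Pinehurst 6, Claybrook 5, Stonebridge 15, Millford 3, Ashgrove 3 (sum 58, leaving 2 seats).
Remainders in descending order: Oakdale 0.7745, Rivermont 0.4450, Millford 0.3092, Claybrook 0.2307, Pinehurst 0.1566, Stonebridge 0.0459, Ashgrove 0.0380.
Largest remainders: Oakdale, Rivermont receive the extra seats.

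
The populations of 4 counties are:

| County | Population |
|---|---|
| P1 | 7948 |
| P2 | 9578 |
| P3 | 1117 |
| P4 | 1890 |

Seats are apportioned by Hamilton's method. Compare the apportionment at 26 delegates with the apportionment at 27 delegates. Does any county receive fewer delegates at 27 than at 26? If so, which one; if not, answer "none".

At 26 seats: P1 10, P2 12, P3 2, P4 2.
At 27 seats: P1 10, P2 13, P3 1, P4 3.
P3 drops from 2 to 1.

P3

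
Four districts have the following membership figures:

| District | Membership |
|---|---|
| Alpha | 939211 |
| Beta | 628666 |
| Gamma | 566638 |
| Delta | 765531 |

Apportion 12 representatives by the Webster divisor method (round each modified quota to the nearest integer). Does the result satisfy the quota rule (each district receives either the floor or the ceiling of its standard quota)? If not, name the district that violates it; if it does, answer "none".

Standard quotas: Alpha 3.886, Beta 2.601, Gamma 2.345, Delta 3.168.
Webster allocation: Alpha 4, Beta 3, Gamma 2, Delta 3.
Every allocation lies between the lower and upper quota.

none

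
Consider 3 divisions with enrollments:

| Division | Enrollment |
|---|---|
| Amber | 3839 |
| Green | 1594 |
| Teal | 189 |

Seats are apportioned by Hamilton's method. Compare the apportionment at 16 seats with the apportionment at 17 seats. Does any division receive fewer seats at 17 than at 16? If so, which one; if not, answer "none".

At 16 seats: Amber 11, Green 4, Teal 1.
At 17 seats: Amber 12, Green 5, Teal 0.
Teal drops from 1 to 0.

Teal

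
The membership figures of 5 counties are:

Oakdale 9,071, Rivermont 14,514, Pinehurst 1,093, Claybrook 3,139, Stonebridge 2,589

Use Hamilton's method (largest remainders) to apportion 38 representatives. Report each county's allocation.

Oakdale=11, Rivermont=18, Pinehurst=2, Claybrook=4, Stonebridge=3

The standard divisor is 30406/38 ≈ 800.158.
Standard quotas: Oakdale 11.3365, Rivermont 18.1389, Pinehurst 1.3660, Claybrook 3.9230, Stonebridge 3.2356.
Lower quotas: Oakdale 11, Rivermont 18, Pinehurst 1, Claybrook 3, Stonebridge 3 (sum 36, leaving 2 seats).
Remainders in descending order: Claybrook 0.9230, Pinehurst 0.3660, Oakdale 0.3365, Stonebridge 0.2356, Rivermont 0.1389.
The surplus seats go to Claybrook, Pinehurst.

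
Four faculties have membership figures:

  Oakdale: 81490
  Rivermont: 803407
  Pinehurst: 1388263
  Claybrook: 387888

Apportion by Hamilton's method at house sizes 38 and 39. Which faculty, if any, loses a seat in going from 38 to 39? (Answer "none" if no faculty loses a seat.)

At 38 seats: Oakdale 1, Rivermont 11, Pinehurst 20, Claybrook 6.
At 39 seats: Oakdale 1, Rivermont 12, Pinehurst 20, Claybrook 6.
No faculty's allocation decreased.

none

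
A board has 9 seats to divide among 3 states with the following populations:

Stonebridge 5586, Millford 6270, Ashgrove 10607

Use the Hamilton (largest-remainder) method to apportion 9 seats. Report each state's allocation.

The standard divisor is 22463/9 ≈ 2495.889.
Standard quotas: Stonebridge 2.2381, Millford 2.5121, Ashgrove 4.2498.
Lower quotas: Stonebridge 2, Millford 2, Ashgrove 4 (sum 8, leaving 1 seat).
Remainders in descending order: Millford 0.5121, Ashgrove 0.2498, Stonebridge 0.2381.
Largest remainder: Millford receives the extra seat.

Stonebridge=2; Millford=3; Ashgrove=4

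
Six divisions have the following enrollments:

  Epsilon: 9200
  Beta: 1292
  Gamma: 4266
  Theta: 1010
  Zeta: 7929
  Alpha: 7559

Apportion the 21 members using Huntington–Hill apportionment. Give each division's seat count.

With divisor 1564: modified quotas Epsilon 5.882, Beta 0.826, Gamma 2.728, Theta 0.646, Zeta 5.070, Alpha 4.833.
Geometric-mean thresholds: Epsilon √(5·6)=5.477, Beta (min 1), Gamma √(2·3)=2.449, Theta (min 1), Zeta √(5·6)=5.477, Alpha √(4·5)=4.472.
Each quota rounded against its threshold gives Epsilon 6, Beta 1, Gamma 3, Theta 1, Zeta 5, Alpha 5 (total 21).

Epsilon=6, Beta=1, Gamma=3, Theta=1, Zeta=5, Alpha=5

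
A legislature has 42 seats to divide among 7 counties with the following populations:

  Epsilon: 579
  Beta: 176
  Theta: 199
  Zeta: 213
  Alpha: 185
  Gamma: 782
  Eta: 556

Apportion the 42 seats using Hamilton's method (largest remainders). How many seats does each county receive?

Epsilon 9, Beta 3, Theta 3, Zeta 3, Alpha 3, Gamma 12, Eta 9

Standard divisor: 2690 ÷ 42 ≈ 64.048.
Standard quotas: Epsilon 9.040, Beta 2.748, Theta 3.107, Zeta 3.326, Alpha 2.888, Gamma 12.210, Eta 8.681.
Lower quotas: Epsilon 9, Beta 2, Theta 3, Zeta 3, Alpha 2, Gamma 12, Eta 8 (sum 39, leaving 3 seats).
Remainders in descending order: Alpha 0.888, Beta 0.748, Eta 0.681, Zeta 0.326, Gamma 0.210, Theta 0.107, Epsilon 0.040.
The surplus seats go to Alpha, Beta, Eta.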